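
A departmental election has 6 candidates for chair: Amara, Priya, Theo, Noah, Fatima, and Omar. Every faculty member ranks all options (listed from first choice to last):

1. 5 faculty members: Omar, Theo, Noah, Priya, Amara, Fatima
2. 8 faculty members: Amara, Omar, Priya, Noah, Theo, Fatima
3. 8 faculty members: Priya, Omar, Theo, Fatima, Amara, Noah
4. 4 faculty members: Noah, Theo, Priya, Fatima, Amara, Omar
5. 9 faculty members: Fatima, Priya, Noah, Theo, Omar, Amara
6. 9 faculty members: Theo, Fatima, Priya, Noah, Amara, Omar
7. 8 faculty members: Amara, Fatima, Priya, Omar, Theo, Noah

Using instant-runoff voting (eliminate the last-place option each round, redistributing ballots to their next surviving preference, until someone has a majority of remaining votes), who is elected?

Round 1: Amara 16, Priya 8, Theo 9, Noah 4, Fatima 9, Omar 5. Eliminate Noah.
Round 2: Amara 16, Priya 8, Theo 13, Fatima 9, Omar 5. Eliminate Omar.
Round 3: Amara 16, Priya 8, Theo 18, Fatima 9. Eliminate Priya.
Round 4: Amara 16, Theo 26, Fatima 9. Theo has a majority.

Theo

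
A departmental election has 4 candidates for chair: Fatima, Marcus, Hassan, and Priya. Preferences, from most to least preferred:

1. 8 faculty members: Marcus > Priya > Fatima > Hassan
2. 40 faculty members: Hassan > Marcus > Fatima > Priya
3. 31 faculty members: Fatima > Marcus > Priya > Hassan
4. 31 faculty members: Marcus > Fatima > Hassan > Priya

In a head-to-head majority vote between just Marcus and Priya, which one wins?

Marcus

Voters preferring Marcus to Priya: 110; preferring Priya to Marcus: 0.
Marcus wins the head-to-head.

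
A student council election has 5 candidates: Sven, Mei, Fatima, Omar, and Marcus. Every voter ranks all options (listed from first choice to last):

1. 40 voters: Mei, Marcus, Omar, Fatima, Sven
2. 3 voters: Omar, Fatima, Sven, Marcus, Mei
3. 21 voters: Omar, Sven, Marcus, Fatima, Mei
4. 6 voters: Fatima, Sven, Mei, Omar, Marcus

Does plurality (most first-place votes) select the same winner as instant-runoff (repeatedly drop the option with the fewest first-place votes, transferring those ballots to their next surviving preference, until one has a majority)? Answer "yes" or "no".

Plurality — first-place votes: Sven 0, Mei 40, Fatima 6, Omar 24, Marcus 0. Winner: Mei.
Instant-runoff — R1 Sven 0, Mei 40, Fatima 6, Omar 24, Marcus 0 (Mei winner). Winner: Mei.
The two methods agree.

yes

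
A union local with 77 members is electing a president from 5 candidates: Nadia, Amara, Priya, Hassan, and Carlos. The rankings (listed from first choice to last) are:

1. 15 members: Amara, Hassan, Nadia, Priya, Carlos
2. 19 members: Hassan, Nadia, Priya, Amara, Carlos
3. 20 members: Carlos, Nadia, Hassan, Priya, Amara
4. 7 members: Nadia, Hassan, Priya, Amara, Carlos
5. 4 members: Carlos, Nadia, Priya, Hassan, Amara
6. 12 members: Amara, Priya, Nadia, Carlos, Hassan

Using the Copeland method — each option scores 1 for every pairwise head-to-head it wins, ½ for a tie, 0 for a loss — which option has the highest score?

Nadia: beats Amara, Priya, Hassan, and Carlos → score 4.
Amara: beats Carlos; loses to Nadia, Priya, and Hassan → score 1.
Priya: beats Amara and Carlos; loses to Nadia and Hassan → score 2.
Hassan: beats Amara, Priya, and Carlos; loses to Nadia → score 3.
Carlos: loses to Nadia, Amara, Priya, and Hassan → score 0.
Nadia has the best pairwise record.

Nadia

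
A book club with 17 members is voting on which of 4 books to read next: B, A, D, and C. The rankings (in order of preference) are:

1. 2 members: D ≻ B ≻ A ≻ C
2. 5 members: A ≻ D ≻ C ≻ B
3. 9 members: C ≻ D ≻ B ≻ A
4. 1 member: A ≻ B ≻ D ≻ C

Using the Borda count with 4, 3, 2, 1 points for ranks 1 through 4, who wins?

D

B: 2·3 + 5·1 + 9·2 + 1·3 = 32
A: 2·2 + 5·4 + 9·1 + 1·4 = 37
D: 2·4 + 5·3 + 9·3 + 1·2 = 52
C: 2·1 + 5·2 + 9·4 + 1·1 = 49
D has the highest Borda score (52).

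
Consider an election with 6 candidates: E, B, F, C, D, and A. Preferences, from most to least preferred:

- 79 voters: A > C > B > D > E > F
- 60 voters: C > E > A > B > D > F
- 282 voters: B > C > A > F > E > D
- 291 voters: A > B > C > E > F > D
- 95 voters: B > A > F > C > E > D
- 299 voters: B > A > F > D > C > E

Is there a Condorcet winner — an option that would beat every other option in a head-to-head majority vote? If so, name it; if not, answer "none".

B

B vs E: 1046–60 for B.
B vs F: 1106–0 for B.
B vs C: 967–139 for B.
B vs D: 1106–0 for B.
B vs A: 676–430 for B.
B beats every other option head-to-head.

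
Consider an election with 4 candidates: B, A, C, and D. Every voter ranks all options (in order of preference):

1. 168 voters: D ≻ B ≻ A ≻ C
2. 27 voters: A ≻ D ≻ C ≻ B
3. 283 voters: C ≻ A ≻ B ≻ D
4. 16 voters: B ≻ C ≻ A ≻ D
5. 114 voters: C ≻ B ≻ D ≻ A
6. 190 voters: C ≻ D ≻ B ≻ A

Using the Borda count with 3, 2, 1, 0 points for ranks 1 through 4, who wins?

C

B: 168·2 + 27·0 + 283·1 + 16·3 + 114·2 + 190·1 = 1085
A: 168·1 + 27·3 + 283·2 + 16·1 + 114·0 + 190·0 = 831
C: 168·0 + 27·1 + 283·3 + 16·2 + 114·3 + 190·3 = 1820
D: 168·3 + 27·2 + 283·0 + 16·0 + 114·1 + 190·2 = 1052
C has the highest Borda score (1820).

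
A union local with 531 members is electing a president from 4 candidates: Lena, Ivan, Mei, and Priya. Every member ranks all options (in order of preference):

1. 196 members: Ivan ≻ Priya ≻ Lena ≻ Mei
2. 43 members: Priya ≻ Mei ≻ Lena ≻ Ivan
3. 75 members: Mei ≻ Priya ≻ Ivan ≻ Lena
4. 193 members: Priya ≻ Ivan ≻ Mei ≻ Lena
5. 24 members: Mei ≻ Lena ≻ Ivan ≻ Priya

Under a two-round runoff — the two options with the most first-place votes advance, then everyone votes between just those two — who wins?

Round 1 first-place votes: Lena 0, Ivan 196, Mei 99, Priya 236.
Priya and Ivan advance.
Runoff: Priya is preferred to Ivan by 311 voters; Ivan by 220.
Priya wins the runoff.

Priya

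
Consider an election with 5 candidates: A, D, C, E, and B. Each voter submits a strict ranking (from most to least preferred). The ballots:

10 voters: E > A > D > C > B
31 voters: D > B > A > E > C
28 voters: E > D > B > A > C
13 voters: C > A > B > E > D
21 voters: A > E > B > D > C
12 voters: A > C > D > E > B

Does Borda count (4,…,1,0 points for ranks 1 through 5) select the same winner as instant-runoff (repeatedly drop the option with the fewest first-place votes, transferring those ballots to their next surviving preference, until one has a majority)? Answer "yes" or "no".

Borda — scores: A 291, D 273, C 98, E 271, B 217. Winner: A.
Instant-runoff — R1 A 33, D 31, C 13, E 38, B 0 (B out); R2 A 33, D 31, C 13, E 38 (C out); R3 A 46, D 31, E 38 (D out); R4 A 77, E 38 (A winner). Winner: A.
The two methods agree.

yes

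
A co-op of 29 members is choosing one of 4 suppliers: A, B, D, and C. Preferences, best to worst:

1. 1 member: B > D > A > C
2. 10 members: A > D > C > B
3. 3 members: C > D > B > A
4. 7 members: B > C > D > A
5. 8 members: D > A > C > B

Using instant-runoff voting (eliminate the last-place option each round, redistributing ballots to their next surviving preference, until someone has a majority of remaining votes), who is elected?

D

Round 1: A 10, B 8, D 8, C 3. Eliminate C.
Round 2: A 10, B 8, D 11. Eliminate B.
Round 3: A 10, D 19. D has a majority.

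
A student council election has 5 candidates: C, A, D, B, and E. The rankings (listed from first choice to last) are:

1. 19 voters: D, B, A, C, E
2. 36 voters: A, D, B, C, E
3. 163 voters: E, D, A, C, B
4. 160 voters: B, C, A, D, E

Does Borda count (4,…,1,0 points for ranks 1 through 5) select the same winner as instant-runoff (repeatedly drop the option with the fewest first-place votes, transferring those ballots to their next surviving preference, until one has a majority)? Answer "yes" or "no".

Borda — scores: C 698, A 828, D 833, B 769, E 652. Winner: D.
Instant-runoff — R1 C 0, A 36, D 19, B 160, E 163 (C out); R2 A 36, D 19, B 160, E 163 (D out); R3 A 36, B 179, E 163 (A out); R4 B 215, E 163 (B winner). Winner: B.
The two methods disagree.

no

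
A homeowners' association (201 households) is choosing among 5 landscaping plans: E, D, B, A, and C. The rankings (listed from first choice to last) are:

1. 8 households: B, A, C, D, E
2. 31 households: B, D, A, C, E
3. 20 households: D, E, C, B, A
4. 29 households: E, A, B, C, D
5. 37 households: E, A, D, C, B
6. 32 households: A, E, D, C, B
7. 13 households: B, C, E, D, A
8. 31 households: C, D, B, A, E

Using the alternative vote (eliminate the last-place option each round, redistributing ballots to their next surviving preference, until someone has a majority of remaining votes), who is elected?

Round 1: E 66, D 20, B 52, A 32, C 31. Eliminate D.
Round 2: E 86, B 52, A 32, C 31. Eliminate C.
Round 3: E 86, B 83, A 32. Eliminate A.
Round 4: E 118, B 83. E has a majority.

E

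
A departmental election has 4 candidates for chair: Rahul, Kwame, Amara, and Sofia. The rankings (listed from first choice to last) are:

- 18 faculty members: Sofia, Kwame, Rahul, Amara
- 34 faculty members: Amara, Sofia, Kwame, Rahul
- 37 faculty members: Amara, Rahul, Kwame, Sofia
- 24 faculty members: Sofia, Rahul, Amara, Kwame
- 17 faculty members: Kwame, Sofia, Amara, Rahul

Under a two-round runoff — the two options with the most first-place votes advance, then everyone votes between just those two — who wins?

Round 1 first-place votes: Rahul 0, Kwame 17, Amara 71, Sofia 42.
Amara and Sofia advance.
Runoff: Amara is preferred to Sofia by 71 voters; Sofia by 59.
Amara wins the runoff.

Amara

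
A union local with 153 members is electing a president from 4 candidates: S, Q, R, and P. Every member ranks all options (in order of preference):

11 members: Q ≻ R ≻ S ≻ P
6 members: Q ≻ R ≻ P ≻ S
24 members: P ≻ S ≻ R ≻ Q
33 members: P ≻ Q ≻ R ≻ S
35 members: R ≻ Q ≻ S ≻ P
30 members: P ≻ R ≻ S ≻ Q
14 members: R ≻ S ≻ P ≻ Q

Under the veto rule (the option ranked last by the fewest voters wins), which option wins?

Last-place votes: S 39, Q 68, R 0, P 46.
R is ranked last by the fewest voters, so R wins.

R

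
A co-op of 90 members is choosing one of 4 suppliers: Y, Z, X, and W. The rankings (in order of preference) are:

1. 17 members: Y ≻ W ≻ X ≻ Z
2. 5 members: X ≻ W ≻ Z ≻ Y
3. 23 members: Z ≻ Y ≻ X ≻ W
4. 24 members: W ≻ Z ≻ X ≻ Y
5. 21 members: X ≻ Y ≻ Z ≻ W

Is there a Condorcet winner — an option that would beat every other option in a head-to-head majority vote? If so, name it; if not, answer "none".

none

Checking pairwise contests:
Z beats Y 52–38.
W beats Z 46–44.
Z beats X 47–43.
Y beats W 61–29.
Every option loses at least one head-to-head, so there is no Condorcet winner.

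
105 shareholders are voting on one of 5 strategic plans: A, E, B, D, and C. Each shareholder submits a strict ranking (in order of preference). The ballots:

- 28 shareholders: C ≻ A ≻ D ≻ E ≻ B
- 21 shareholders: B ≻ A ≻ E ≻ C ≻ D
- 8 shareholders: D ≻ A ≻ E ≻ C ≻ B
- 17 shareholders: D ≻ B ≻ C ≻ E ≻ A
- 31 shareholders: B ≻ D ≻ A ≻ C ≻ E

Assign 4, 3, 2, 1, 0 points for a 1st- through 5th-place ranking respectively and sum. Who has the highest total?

B

A: 28·3 + 21·3 + 8·3 + 17·0 + 31·2 = 233
E: 28·1 + 21·2 + 8·2 + 17·1 + 31·0 = 103
B: 28·0 + 21·4 + 8·0 + 17·3 + 31·4 = 259
D: 28·2 + 21·0 + 8·4 + 17·4 + 31·3 = 249
C: 28·4 + 21·1 + 8·1 + 17·2 + 31·1 = 206
B has the highest Borda score (259).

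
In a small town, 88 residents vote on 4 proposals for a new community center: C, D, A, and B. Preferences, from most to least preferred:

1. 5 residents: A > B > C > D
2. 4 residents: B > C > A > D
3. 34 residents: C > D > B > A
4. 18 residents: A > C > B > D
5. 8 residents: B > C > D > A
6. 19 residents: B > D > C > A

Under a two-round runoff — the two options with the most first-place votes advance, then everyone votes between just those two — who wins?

C

Round 1 first-place votes: C 34, D 0, A 23, B 31.
C and B advance.
Runoff: C is preferred to B by 52 voters; B by 36.
C wins the runoff.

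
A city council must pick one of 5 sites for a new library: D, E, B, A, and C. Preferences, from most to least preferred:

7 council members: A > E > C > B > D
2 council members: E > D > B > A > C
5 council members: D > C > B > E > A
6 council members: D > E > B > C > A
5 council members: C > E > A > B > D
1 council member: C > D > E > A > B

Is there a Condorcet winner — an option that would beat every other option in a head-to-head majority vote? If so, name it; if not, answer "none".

E vs D: 14–12 for E.
E vs B: 21–5 for E.
E vs A: 19–7 for E.
E vs C: 15–11 for E.
E beats every other option head-to-head.

E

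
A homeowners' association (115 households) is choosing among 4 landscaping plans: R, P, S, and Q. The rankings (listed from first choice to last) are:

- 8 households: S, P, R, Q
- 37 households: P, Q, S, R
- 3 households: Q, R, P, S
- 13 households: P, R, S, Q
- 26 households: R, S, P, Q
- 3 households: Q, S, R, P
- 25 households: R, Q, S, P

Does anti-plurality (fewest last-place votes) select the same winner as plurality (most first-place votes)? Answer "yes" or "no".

no

Anti-plurality — last-place votes: R 37, P 28, S 3, Q 47. Winner: S.
Plurality — first-place votes: R 51, P 50, S 8, Q 6. Winner: R.
The two methods disagree.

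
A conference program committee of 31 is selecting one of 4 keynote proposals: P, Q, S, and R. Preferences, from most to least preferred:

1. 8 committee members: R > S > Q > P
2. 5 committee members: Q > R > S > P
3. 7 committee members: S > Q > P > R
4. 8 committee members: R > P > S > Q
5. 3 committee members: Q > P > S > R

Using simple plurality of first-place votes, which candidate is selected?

R

First-place votes: P 0, Q 8, S 7, R 16.
R has the most first-place votes.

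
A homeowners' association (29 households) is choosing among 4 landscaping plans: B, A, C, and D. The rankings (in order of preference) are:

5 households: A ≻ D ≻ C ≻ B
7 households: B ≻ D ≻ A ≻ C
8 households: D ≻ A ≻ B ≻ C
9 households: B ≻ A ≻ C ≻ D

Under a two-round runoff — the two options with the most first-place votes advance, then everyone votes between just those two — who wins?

Round 1 first-place votes: B 16, A 5, C 0, D 8.
B and D advance.
Runoff: B is preferred to D by 16 voters; D by 13.
B wins the runoff.

B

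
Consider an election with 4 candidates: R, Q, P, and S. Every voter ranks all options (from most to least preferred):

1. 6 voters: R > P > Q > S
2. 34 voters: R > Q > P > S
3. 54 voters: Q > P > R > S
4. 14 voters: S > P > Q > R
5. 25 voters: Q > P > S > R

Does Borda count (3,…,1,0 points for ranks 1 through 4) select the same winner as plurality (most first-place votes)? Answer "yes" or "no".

yes

Borda — scores: R 174, Q 325, P 232, S 67. Winner: Q.
Plurality — first-place votes: R 40, Q 79, P 0, S 14. Winner: Q.
The two methods agree.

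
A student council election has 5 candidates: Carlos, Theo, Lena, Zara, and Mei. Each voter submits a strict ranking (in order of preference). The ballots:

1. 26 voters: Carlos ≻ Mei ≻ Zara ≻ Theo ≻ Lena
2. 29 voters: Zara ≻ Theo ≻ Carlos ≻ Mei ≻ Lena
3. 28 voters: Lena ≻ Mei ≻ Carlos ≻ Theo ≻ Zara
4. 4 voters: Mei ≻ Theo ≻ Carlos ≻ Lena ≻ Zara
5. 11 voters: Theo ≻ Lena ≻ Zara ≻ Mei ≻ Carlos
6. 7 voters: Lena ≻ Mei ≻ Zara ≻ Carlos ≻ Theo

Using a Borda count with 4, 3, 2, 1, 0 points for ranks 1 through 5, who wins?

Carlos: 26·4 + 29·2 + 28·2 + 4·2 + 11·0 + 7·1 = 233
Theo: 26·1 + 29·3 + 28·1 + 4·3 + 11·4 + 7·0 = 197
Lena: 26·0 + 29·0 + 28·4 + 4·1 + 11·3 + 7·4 = 177
Zara: 26·2 + 29·4 + 28·0 + 4·0 + 11·2 + 7·2 = 204
Mei: 26·3 + 29·1 + 28·3 + 4·4 + 11·1 + 7·3 = 239
Mei has the highest Borda score (239).

Mei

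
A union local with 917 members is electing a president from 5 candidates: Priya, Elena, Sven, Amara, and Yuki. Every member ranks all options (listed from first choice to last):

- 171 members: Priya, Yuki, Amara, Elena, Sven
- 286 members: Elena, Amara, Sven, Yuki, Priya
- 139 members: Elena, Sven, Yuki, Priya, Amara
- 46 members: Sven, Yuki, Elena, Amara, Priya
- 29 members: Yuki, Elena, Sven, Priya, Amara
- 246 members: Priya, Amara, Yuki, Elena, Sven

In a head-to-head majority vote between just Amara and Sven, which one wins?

Voters preferring Amara to Sven: 703; preferring Sven to Amara: 214.
Amara wins the head-to-head.

Amara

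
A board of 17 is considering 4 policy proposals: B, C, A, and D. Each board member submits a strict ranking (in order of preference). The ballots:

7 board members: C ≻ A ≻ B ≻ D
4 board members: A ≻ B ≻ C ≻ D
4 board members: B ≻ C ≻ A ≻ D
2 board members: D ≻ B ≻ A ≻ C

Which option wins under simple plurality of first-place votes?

First-place votes: B 4, C 7, A 4, D 2.
C has the most first-place votes.

C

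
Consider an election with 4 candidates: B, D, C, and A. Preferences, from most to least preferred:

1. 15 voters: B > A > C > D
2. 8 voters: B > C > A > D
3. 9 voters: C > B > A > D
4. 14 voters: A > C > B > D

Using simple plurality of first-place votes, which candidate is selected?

First-place votes: B 23, D 0, C 9, A 14.
B has the most first-place votes.

B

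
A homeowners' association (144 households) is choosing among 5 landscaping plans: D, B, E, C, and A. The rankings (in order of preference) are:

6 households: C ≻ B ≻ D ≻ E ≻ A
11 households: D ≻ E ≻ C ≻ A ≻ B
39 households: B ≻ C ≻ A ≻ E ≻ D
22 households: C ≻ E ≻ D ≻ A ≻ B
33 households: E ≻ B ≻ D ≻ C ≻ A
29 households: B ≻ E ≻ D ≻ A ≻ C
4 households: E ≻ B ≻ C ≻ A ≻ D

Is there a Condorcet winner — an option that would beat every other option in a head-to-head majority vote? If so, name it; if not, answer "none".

B

B vs D: 111–33 for B.
B vs E: 74–70 for B.
B vs C: 105–39 for B.
B vs A: 111–33 for B.
B beats every other option head-to-head.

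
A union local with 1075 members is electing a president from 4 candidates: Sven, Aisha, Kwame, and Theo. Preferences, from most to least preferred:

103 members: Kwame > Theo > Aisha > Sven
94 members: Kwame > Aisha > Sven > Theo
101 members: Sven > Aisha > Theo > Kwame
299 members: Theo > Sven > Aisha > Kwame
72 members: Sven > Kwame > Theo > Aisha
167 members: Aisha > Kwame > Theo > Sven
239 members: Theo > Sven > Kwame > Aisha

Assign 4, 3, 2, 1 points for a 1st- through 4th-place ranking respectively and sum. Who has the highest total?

Sven: 103·1 + 94·2 + 101·4 + 299·3 + 72·4 + 167·1 + 239·3 = 2764
Aisha: 103·2 + 94·3 + 101·3 + 299·2 + 72·1 + 167·4 + 239·1 = 2368
Kwame: 103·4 + 94·4 + 101·1 + 299·1 + 72·3 + 167·3 + 239·2 = 2383
Theo: 103·3 + 94·1 + 101·2 + 299·4 + 72·2 + 167·2 + 239·4 = 3235
Theo has the highest Borda score (3235).

Theo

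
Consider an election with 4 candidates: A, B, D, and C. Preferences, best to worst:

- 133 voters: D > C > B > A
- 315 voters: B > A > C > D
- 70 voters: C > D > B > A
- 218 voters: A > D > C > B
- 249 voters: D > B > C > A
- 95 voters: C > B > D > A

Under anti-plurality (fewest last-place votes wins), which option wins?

C

Last-place votes: A 547, B 218, D 315, C 0.
C is ranked last by the fewest voters, so C wins.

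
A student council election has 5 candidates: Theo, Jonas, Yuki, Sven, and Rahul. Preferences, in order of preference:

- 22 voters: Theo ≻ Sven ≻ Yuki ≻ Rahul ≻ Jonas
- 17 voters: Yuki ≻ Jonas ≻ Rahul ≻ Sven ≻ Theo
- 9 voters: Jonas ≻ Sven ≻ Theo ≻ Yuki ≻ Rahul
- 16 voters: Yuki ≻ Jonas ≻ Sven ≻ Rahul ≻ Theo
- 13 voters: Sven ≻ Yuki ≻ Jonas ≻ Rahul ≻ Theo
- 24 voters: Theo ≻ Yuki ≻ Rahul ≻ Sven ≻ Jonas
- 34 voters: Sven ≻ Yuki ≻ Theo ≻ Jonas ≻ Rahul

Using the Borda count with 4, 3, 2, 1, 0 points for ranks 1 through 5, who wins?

Theo: 22·4 + 17·0 + 9·2 + 16·0 + 13·0 + 24·4 + 34·2 = 270
Jonas: 22·0 + 17·3 + 9·4 + 16·3 + 13·2 + 24·0 + 34·1 = 195
Yuki: 22·2 + 17·4 + 9·1 + 16·4 + 13·3 + 24·3 + 34·3 = 398
Sven: 22·3 + 17·1 + 9·3 + 16·2 + 13·4 + 24·1 + 34·4 = 354
Rahul: 22·1 + 17·2 + 9·0 + 16·1 + 13·1 + 24·2 + 34·0 = 133
Yuki has the highest Borda score (398).

Yuki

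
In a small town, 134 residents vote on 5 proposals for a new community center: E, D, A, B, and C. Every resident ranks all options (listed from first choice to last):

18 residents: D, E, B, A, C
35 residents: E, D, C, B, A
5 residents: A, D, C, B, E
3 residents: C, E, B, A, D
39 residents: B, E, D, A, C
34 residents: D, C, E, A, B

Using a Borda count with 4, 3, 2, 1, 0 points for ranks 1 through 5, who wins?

E: 18·3 + 35·4 + 5·0 + 3·3 + 39·3 + 34·2 = 388
D: 18·4 + 35·3 + 5·3 + 3·0 + 39·2 + 34·4 = 406
A: 18·1 + 35·0 + 5·4 + 3·1 + 39·1 + 34·1 = 114
B: 18·2 + 35·1 + 5·1 + 3·2 + 39·4 + 34·0 = 238
C: 18·0 + 35·2 + 5·2 + 3·4 + 39·0 + 34·3 = 194
D has the highest Borda score (406).

D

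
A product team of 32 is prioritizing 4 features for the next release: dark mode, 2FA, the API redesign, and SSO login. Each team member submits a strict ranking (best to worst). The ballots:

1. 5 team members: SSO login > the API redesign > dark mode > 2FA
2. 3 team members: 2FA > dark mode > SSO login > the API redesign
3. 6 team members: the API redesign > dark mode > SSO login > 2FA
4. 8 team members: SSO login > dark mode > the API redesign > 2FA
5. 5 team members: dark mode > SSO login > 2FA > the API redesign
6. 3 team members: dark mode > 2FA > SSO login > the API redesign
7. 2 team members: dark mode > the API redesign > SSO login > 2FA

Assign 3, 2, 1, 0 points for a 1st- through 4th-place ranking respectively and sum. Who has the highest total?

dark mode: 5·1 + 3·2 + 6·2 + 8·2 + 5·3 + 3·3 + 2·3 = 69
2FA: 5·0 + 3·3 + 6·0 + 8·0 + 5·1 + 3·2 + 2·0 = 20
the API redesign: 5·2 + 3·0 + 6·3 + 8·1 + 5·0 + 3·0 + 2·2 = 40
SSO login: 5·3 + 3·1 + 6·1 + 8·3 + 5·2 + 3·1 + 2·1 = 63
dark mode has the highest Borda score (69).

dark mode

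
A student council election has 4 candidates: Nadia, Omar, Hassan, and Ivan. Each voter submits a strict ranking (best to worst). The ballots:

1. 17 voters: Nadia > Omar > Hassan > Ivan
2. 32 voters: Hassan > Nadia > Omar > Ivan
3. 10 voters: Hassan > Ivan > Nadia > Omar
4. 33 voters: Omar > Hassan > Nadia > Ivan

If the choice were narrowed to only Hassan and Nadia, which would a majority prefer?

Hassan

Voters preferring Hassan to Nadia: 75; preferring Nadia to Hassan: 17.
Hassan wins the head-to-head.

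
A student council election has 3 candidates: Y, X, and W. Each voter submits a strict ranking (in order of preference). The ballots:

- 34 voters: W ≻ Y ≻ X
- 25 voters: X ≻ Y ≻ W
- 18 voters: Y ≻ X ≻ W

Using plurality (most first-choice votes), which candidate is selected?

First-place votes: Y 18, X 25, W 34.
W has the most first-place votes.

W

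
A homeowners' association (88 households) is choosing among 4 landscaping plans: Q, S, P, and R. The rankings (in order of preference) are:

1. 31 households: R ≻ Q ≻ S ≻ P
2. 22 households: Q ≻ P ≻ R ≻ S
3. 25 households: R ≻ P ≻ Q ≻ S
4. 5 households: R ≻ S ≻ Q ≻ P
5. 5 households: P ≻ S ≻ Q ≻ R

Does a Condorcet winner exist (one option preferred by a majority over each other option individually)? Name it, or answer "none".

R vs Q: 61–27 for R.
R vs S: 83–5 for R.
R vs P: 61–27 for R.
R beats every other option head-to-head.

R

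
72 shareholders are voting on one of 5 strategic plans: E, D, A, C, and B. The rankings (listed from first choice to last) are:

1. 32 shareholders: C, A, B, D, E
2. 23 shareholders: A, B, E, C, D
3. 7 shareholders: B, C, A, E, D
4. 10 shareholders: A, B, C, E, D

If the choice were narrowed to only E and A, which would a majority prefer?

A

Voters preferring E to A: 0; preferring A to E: 72.
A wins the head-to-head.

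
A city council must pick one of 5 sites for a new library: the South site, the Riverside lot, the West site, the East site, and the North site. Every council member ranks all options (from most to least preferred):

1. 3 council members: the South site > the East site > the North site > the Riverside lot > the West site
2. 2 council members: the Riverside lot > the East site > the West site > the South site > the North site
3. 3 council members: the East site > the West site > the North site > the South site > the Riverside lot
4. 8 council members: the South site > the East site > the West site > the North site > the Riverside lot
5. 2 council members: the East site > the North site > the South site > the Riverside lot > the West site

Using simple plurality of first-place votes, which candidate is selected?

the South site

First-place votes: the South site 11, the Riverside lot 2, the West site 0, the East site 5, the North site 0.
the South site has the most first-place votes.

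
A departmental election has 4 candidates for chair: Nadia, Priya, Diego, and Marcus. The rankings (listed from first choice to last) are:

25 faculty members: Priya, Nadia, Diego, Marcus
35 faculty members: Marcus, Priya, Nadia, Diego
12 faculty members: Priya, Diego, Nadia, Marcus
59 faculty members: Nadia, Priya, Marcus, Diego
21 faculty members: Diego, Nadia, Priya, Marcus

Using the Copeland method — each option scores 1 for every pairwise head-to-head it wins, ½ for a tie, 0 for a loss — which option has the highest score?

Nadia

Nadia: beats Priya, Diego, and Marcus → score 3.
Priya: beats Diego and Marcus; loses to Nadia → score 2.
Diego: loses to Nadia, Priya, and Marcus → score 0.
Marcus: beats Diego; loses to Nadia and Priya → score 1.
Nadia has the best pairwise record.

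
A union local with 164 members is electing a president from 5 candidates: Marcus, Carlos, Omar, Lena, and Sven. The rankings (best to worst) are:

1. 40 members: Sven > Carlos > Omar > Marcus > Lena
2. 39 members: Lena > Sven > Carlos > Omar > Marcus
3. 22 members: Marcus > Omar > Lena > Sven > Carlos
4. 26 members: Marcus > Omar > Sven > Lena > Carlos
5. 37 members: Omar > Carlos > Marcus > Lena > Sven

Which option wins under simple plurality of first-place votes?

Marcus

First-place votes: Marcus 48, Carlos 0, Omar 37, Lena 39, Sven 40.
Marcus has the most first-place votes.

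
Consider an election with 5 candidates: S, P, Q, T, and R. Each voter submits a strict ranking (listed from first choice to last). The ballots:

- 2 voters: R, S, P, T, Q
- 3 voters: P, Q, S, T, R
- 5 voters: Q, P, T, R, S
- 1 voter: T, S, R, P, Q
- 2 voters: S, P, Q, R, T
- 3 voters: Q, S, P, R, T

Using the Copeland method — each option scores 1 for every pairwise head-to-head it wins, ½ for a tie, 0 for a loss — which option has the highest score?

S: beats T and R; ties P; loses to Q → score 2.5.
P: beats T and R; ties S and Q → score 3.
Q: beats S, T, and R; ties P → score 3.5.
T: beats R; loses to S, P, and Q → score 1.
R: loses to S, P, Q, and T → score 0.
Q has the best pairwise record.

Q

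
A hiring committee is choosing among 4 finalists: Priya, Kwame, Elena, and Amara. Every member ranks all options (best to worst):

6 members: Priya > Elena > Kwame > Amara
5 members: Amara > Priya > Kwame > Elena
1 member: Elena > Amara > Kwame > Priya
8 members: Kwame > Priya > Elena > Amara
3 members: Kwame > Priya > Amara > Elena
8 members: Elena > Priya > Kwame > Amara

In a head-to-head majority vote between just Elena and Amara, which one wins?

Voters preferring Elena to Amara: 23; preferring Amara to Elena: 8.
Elena wins the head-to-head.

Elena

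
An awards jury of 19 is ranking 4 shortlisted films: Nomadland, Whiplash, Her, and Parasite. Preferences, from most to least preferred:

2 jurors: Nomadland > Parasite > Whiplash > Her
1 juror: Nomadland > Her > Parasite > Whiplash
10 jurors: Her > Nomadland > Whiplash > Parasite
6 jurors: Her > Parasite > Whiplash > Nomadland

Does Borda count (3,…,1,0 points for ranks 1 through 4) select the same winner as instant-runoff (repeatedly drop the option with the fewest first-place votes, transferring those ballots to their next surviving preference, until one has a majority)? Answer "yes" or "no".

yes

Borda — scores: Nomadland 29, Whiplash 18, Her 50, Parasite 17. Winner: Her.
Instant-runoff — R1 Nomadland 3, Whiplash 0, Her 16, Parasite 0 (Her winner). Winner: Her.
The two methods agree.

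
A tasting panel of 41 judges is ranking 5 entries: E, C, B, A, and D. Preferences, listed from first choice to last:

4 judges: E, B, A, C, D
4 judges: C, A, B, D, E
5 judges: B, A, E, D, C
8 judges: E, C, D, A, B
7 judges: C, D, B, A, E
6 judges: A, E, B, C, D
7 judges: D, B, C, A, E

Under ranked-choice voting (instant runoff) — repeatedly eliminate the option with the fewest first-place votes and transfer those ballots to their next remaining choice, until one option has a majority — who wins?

E

Round 1: E 12, C 11, B 5, A 6, D 7. Eliminate B.
Round 2: E 12, C 11, A 11, D 7. Eliminate D.
Round 3: E 12, C 18, A 11. Eliminate A.
Round 4: E 23, C 18. E has a majority.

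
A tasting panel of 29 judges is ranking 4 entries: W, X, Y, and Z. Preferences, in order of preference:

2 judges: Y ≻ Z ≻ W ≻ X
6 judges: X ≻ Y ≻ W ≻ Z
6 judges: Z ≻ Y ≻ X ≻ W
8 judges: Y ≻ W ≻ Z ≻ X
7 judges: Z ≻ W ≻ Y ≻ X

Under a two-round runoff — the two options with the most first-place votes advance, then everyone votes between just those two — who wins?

Y

Round 1 first-place votes: W 0, X 6, Y 10, Z 13.
Z and Y advance.
Runoff: Z is preferred to Y by 13 voters; Y by 16.
Y wins the runoff.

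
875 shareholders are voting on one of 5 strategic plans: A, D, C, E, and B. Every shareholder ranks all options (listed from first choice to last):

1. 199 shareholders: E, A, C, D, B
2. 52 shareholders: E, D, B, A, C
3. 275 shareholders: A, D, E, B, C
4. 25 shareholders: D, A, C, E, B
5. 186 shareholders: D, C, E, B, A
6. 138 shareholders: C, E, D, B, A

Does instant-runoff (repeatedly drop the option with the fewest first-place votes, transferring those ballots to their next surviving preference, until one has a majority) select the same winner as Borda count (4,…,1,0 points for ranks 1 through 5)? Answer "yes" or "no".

Instant-runoff — R1 A 275, D 211, C 138, E 251, B 0 (B out); R2 A 275, D 211, C 138, E 251 (C out); R3 A 275, D 211, E 389 (D out); R4 A 300, E 575 (E winner). Winner: E.
Borda — scores: A 1824, D 2300, C 1558, E 2365, B 703. Winner: E.
The two methods agree.

yes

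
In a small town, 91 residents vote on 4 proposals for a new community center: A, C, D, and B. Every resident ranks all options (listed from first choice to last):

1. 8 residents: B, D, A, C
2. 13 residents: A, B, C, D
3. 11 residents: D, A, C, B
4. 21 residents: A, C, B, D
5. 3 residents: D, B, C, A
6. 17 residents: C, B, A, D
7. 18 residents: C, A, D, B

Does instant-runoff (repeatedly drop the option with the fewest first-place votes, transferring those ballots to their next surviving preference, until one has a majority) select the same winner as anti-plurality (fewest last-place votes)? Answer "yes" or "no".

yes

Instant-runoff — R1 A 34, C 35, D 14, B 8 (B out); R2 A 34, C 35, D 22 (D out); R3 A 53, C 38 (A winner). Winner: A.
Anti-plurality — last-place votes: A 3, C 8, D 51, B 29. Winner: A.
The two methods agree.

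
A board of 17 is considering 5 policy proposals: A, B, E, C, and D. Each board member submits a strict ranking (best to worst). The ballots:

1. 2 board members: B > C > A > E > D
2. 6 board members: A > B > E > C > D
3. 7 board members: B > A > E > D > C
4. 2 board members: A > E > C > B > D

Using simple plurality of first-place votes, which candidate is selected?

B

First-place votes: A 8, B 9, E 0, C 0, D 0.
B has the most first-place votes.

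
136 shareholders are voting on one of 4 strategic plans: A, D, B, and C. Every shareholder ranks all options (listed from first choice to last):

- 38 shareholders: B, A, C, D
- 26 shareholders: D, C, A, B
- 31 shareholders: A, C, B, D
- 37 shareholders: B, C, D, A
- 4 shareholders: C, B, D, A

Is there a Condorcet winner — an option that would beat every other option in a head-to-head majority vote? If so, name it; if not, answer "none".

B vs A: 79–57 for B.
B vs D: 110–26 for B.
B vs C: 75–61 for B.
B beats every other option head-to-head.

B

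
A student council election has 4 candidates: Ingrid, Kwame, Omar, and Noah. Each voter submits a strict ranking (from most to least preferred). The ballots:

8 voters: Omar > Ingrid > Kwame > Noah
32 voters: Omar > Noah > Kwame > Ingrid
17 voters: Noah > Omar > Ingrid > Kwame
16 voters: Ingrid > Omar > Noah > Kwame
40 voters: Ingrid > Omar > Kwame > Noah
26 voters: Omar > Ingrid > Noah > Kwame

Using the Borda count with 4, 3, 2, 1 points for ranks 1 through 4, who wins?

Omar

Ingrid: 8·3 + 32·1 + 17·2 + 16·4 + 40·4 + 26·3 = 392
Kwame: 8·2 + 32·2 + 17·1 + 16·1 + 40·2 + 26·1 = 219
Omar: 8·4 + 32·4 + 17·3 + 16·3 + 40·3 + 26·4 = 483
Noah: 8·1 + 32·3 + 17·4 + 16·2 + 40·1 + 26·2 = 296
Omar has the highest Borda score (483).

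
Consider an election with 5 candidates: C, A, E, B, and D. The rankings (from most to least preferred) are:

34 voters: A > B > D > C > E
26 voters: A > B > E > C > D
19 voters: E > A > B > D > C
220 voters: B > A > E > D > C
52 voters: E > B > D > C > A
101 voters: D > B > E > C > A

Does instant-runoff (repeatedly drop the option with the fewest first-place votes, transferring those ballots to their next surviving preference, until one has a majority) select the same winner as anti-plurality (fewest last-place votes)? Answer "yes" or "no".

yes

Instant-runoff — R1 C 0, A 60, E 71, B 220, D 101 (C out); R2 A 60, E 71, B 220, D 101 (A out); R3 E 71, B 280, D 101 (B winner). Winner: B.
Anti-plurality — last-place votes: C 239, A 153, E 34, B 0, D 26. Winner: B.
The two methods agree.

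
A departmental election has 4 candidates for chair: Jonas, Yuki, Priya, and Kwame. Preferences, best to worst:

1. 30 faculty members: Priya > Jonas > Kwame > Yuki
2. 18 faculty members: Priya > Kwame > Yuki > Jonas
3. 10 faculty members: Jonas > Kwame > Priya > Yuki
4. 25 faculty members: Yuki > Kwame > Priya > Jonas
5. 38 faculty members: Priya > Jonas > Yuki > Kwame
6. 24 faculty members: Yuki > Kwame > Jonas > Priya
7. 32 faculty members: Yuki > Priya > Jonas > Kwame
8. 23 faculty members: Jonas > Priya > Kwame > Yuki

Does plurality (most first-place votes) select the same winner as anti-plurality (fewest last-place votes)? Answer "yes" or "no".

Plurality — first-place votes: Jonas 33, Yuki 81, Priya 86, Kwame 0. Winner: Priya.
Anti-plurality — last-place votes: Jonas 43, Yuki 63, Priya 24, Kwame 70. Winner: Priya.
The two methods agree.

yes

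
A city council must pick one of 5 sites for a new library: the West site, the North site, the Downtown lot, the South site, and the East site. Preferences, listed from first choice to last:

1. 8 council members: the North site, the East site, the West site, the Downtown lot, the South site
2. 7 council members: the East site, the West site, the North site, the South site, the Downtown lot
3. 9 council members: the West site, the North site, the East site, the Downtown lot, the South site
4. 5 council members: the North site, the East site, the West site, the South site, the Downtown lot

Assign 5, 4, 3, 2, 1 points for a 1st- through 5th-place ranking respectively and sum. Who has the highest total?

the North site

the West site: 8·3 + 7·4 + 9·5 + 5·3 = 112
the North site: 8·5 + 7·3 + 9·4 + 5·5 = 122
the Downtown lot: 8·2 + 7·1 + 9·2 + 5·1 = 46
the South site: 8·1 + 7·2 + 9·1 + 5·2 = 41
the East site: 8·4 + 7·5 + 9·3 + 5·4 = 114
the North site has the highest Borda score (122).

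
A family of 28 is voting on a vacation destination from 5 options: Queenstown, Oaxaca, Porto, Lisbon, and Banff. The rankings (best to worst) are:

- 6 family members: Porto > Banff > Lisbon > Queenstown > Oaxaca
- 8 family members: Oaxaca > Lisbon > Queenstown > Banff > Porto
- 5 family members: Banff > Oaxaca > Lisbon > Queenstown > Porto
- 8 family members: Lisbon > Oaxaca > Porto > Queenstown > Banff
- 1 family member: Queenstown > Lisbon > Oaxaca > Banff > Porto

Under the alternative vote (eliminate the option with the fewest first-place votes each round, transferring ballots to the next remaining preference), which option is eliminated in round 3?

Round 1: Queenstown 1, Oaxaca 8, Porto 6, Lisbon 8, Banff 5. Eliminate Queenstown.
Round 2: Oaxaca 8, Porto 6, Lisbon 9, Banff 5. Eliminate Banff.
Round 3: Oaxaca 13, Porto 6, Lisbon 9. Eliminate Porto.

Porto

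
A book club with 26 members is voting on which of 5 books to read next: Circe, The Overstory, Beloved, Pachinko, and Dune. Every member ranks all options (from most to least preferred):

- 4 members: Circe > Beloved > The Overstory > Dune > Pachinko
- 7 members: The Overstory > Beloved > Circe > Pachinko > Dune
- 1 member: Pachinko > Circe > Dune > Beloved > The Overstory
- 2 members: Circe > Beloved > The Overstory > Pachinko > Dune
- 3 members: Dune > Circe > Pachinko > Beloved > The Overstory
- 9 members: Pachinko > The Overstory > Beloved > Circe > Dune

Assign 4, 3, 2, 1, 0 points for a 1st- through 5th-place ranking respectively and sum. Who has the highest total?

The Overstory

Circe: 4·4 + 7·2 + 1·3 + 2·4 + 3·3 + 9·1 = 59
The Overstory: 4·2 + 7·4 + 1·0 + 2·2 + 3·0 + 9·3 = 67
Beloved: 4·3 + 7·3 + 1·1 + 2·3 + 3·1 + 9·2 = 61
Pachinko: 4·0 + 7·1 + 1·4 + 2·1 + 3·2 + 9·4 = 55
Dune: 4·1 + 7·0 + 1·2 + 2·0 + 3·4 + 9·0 = 18
The Overstory has the highest Borda score (67).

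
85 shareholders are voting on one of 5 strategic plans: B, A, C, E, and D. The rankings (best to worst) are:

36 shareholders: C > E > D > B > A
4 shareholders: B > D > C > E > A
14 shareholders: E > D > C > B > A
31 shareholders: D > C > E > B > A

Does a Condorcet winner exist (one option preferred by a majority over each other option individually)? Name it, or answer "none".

none

Checking pairwise contests:
C beats B 81–4.
B beats A 85–0.
D beats C 49–36.
C beats E 71–14.
E beats D 50–35.
Every option loses at least one head-to-head, so there is no Condorcet winner.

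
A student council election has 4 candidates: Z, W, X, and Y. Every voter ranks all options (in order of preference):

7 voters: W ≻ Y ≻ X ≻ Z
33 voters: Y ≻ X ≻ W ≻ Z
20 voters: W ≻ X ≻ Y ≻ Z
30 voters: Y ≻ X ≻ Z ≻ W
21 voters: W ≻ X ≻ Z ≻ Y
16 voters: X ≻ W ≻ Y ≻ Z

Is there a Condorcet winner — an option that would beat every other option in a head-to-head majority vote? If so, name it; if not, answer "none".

none

Checking pairwise contests:
W beats Z 97–30.
X beats W 79–48.
Y beats X 70–57.
W beats Y 64–63.
Every option loses at least one head-to-head, so there is no Condorcet winner.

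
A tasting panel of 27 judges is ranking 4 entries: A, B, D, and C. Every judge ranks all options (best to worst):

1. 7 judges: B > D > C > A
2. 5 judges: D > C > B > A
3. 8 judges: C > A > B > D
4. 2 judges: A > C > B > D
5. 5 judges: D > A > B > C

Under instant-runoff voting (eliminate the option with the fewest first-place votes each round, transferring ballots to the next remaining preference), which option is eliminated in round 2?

Round 1: A 2, B 7, D 10, C 8. Eliminate A.
Round 2: B 7, D 10, C 10. Eliminate B.

B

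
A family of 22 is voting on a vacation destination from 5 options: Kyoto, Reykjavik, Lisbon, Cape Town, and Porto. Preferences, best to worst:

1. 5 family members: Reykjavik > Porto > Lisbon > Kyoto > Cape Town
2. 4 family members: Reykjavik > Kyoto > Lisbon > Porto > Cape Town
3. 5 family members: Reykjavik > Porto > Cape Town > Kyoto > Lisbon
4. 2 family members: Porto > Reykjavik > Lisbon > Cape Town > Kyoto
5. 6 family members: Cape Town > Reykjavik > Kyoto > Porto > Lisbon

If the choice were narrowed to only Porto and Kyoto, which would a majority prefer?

Voters preferring Porto to Kyoto: 12; preferring Kyoto to Porto: 10.
Porto wins the head-to-head.

Porto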